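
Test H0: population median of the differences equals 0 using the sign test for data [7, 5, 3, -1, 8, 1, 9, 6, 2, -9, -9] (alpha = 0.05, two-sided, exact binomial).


Step 1: Discard zero differences. Original n = 11; n_eff = number of nonzero differences = 11.
Nonzero differences (with sign): +7, +5, +3, -1, +8, +1, +9, +6, +2, -9, -9
Step 2: Count signs: positive = 8, negative = 3.
Step 3: Under H0: P(positive) = 0.5, so the number of positives S ~ Bin(11, 0.5).
Step 4: Two-sided exact p-value = sum of Bin(11,0.5) probabilities at or below the observed probability = 0.226562.
Step 5: alpha = 0.05. fail to reject H0.

n_eff = 11, pos = 8, neg = 3, p = 0.226562, fail to reject H0.


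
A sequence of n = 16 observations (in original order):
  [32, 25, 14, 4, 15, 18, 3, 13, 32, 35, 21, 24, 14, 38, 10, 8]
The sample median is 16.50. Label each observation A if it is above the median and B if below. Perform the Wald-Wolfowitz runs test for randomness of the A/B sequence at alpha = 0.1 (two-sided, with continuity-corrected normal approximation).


Step 1: Compute median = 16.50; label A = above, B = below.
Labels in order: AABBBABBAAAABABB  (n_A = 8, n_B = 8)
Step 2: Count runs R = 8.
Step 3: Under H0 (random ordering), E[R] = 2*n_A*n_B/(n_A+n_B) + 1 = 2*8*8/16 + 1 = 9.0000.
        Var[R] = 2*n_A*n_B*(2*n_A*n_B - n_A - n_B) / ((n_A+n_B)^2 * (n_A+n_B-1)) = 14336/3840 = 3.7333.
        SD[R] = 1.9322.
Step 4: Continuity-corrected z = (R + 0.5 - E[R]) / SD[R] = (8 + 0.5 - 9.0000) / 1.9322 = -0.2588.
Step 5: Two-sided p-value via normal approximation = 2*(1 - Phi(|z|)) = 0.795809.
Step 6: alpha = 0.1. fail to reject H0.

R = 8, z = -0.2588, p = 0.795809, fail to reject H0.


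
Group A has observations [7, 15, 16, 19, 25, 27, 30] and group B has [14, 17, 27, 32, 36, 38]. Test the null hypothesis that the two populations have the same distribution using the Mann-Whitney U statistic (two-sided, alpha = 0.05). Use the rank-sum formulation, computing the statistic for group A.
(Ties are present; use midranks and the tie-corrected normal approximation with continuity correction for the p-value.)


Step 1: Combine and sort all 13 observations; assign midranks.
sorted (value, group): (7,X), (14,Y), (15,X), (16,X), (17,Y), (19,X), (25,X), (27,X), (27,Y), (30,X), (32,Y), (36,Y), (38,Y)
ranks: 7->1, 14->2, 15->3, 16->4, 17->5, 19->6, 25->7, 27->8.5, 27->8.5, 30->10, 32->11, 36->12, 38->13
Step 2: Rank sum for X: R1 = 1 + 3 + 4 + 6 + 7 + 8.5 + 10 = 39.5.
Step 3: U_X = R1 - n1(n1+1)/2 = 39.5 - 7*8/2 = 39.5 - 28 = 11.5.
       U_Y = n1*n2 - U_X = 42 - 11.5 = 30.5.
Step 4: Ties are present, so use the tie-corrected normal approximation (with continuity correction) for the p-value.
Step 5: p-value = 0.197926; compare to alpha = 0.05. fail to reject H0.

U_X = 11.5, p = 0.197926, fail to reject H0 at alpha = 0.05.


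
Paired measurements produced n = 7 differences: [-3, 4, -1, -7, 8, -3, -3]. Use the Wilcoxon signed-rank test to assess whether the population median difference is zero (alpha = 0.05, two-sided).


Step 1: Drop any zero differences (none here) and take |d_i|.
|d| = [3, 4, 1, 7, 8, 3, 3]
Step 2: Midrank |d_i| (ties get averaged ranks).
ranks: |3|->3, |4|->5, |1|->1, |7|->6, |8|->7, |3|->3, |3|->3
Step 3: Attach original signs; sum ranks with positive sign and with negative sign.
W+ = 5 + 7 = 12
W- = 3 + 1 + 6 + 3 + 3 = 16
(Check: W+ + W- = 28 should equal n(n+1)/2 = 28.)
Step 4: Test statistic W = min(W+, W-) = 12.
Step 5: Ties in |d|, so use the tie-corrected normal approximation.
        E[W] = n(n+1)/4 = 7*8/4 = 14.
        Tie groups: |d|=3 (t=3); sum(t^3 - t) = 24.
        Var[W] = n(n+1)(2n+1)/24 - sum(t^3-t)/48 = 840/24 - 24/48 = 34.5.
        z = (W - E[W]) / sqrt(Var[W]) = (12 - 14) / 5.8737 = -0.3405.
        Two-sided p = 2*Phi(z) = 0.733478.
Step 6: alpha = 0.05. fail to reject H0.

W+ = 12, W- = 16, W = min = 12, p = 0.733478, fail to reject H0.


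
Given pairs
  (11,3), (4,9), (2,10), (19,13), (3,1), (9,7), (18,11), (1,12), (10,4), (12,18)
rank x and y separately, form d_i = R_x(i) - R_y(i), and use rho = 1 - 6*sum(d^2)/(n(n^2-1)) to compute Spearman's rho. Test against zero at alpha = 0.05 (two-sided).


Step 1: Rank x and y separately (midranks; no ties here).
rank(x): 11->7, 4->4, 2->2, 19->10, 3->3, 9->5, 18->9, 1->1, 10->6, 12->8
rank(y): 3->2, 9->5, 10->6, 13->9, 1->1, 7->4, 11->7, 12->8, 4->3, 18->10
Step 2: d_i = R_x(i) - R_y(i); compute d_i^2.
  (7-2)^2=25, (4-5)^2=1, (2-6)^2=16, (10-9)^2=1, (3-1)^2=4, (5-4)^2=1, (9-7)^2=4, (1-8)^2=49, (6-3)^2=9, (8-10)^2=4
sum(d^2) = 114.
Step 3: rho = 1 - 6*114 / (10*(10^2 - 1)) = 1 - 684/990 = 0.309091.
Step 4: Under H0, t = rho * sqrt((n-2)/(1-rho^2)) = 0.9193 ~ t(8).
Step 5: Two-sided p-value from the t-distribution with 8 df = 0.384841.
Step 6: alpha = 0.05. fail to reject H0.

rho = 0.3091, p = 0.384841, fail to reject H0 at alpha = 0.05.


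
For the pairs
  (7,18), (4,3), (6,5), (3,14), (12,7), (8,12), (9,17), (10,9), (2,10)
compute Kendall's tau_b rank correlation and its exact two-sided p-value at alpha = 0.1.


Step 1: Enumerate the 36 unordered pairs (i,j) with i<j and classify each by sign(x_j-x_i) * sign(y_j-y_i).
  (1,2):dx=-3,dy=-15->C; (1,3):dx=-1,dy=-13->C; (1,4):dx=-4,dy=-4->C; (1,5):dx=+5,dy=-11->D
  (1,6):dx=+1,dy=-6->D; (1,7):dx=+2,dy=-1->D; (1,8):dx=+3,dy=-9->D; (1,9):dx=-5,dy=-8->C
  (2,3):dx=+2,dy=+2->C; (2,4):dx=-1,dy=+11->D; (2,5):dx=+8,dy=+4->C; (2,6):dx=+4,dy=+9->C
  (2,7):dx=+5,dy=+14->C; (2,8):dx=+6,dy=+6->C; (2,9):dx=-2,dy=+7->D; (3,4):dx=-3,dy=+9->D
  (3,5):dx=+6,dy=+2->C; (3,6):dx=+2,dy=+7->C; (3,7):dx=+3,dy=+12->C; (3,8):dx=+4,dy=+4->C
  (3,9):dx=-4,dy=+5->D; (4,5):dx=+9,dy=-7->D; (4,6):dx=+5,dy=-2->D; (4,7):dx=+6,dy=+3->C
  (4,8):dx=+7,dy=-5->D; (4,9):dx=-1,dy=-4->C; (5,6):dx=-4,dy=+5->D; (5,7):dx=-3,dy=+10->D
  (5,8):dx=-2,dy=+2->D; (5,9):dx=-10,dy=+3->D; (6,7):dx=+1,dy=+5->C; (6,8):dx=+2,dy=-3->D
  (6,9):dx=-6,dy=-2->C; (7,8):dx=+1,dy=-8->D; (7,9):dx=-7,dy=-7->C; (8,9):dx=-8,dy=+1->D
Step 2: C = 18, D = 18, total pairs = 36.
Step 3: tau = (C - D)/(n(n-1)/2) = (18 - 18)/36 = 0.000000.
Step 4: Exact two-sided p-value (enumerate n! = 362880 permutations of y under H0): p = 1.000000.
Step 5: alpha = 0.1. fail to reject H0.

tau_b = 0.0000 (C=18, D=18), p = 1.000000, fail to reject H0.


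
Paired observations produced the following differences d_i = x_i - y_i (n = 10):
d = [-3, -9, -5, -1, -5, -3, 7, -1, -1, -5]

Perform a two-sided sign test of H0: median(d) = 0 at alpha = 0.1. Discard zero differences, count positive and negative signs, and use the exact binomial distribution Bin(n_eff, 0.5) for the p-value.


Step 1: Discard zero differences. Original n = 10; n_eff = number of nonzero differences = 10.
Nonzero differences (with sign): -3, -9, -5, -1, -5, -3, +7, -1, -1, -5
Step 2: Count signs: positive = 1, negative = 9.
Step 3: Under H0: P(positive) = 0.5, so the number of positives S ~ Bin(10, 0.5).
Step 4: Two-sided exact p-value = sum of Bin(10,0.5) probabilities at or below the observed probability = 0.021484.
Step 5: alpha = 0.1. reject H0.

n_eff = 10, pos = 1, neg = 9, p = 0.021484, reject H0.


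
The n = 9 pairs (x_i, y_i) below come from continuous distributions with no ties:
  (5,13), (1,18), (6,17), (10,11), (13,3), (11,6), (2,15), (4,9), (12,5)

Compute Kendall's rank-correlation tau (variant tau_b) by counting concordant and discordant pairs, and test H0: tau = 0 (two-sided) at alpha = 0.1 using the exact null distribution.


Step 1: Enumerate the 36 unordered pairs (i,j) with i<j and classify each by sign(x_j-x_i) * sign(y_j-y_i).
  (1,2):dx=-4,dy=+5->D; (1,3):dx=+1,dy=+4->C; (1,4):dx=+5,dy=-2->D; (1,5):dx=+8,dy=-10->D
  (1,6):dx=+6,dy=-7->D; (1,7):dx=-3,dy=+2->D; (1,8):dx=-1,dy=-4->C; (1,9):dx=+7,dy=-8->D
  (2,3):dx=+5,dy=-1->D; (2,4):dx=+9,dy=-7->D; (2,5):dx=+12,dy=-15->D; (2,6):dx=+10,dy=-12->D
  (2,7):dx=+1,dy=-3->D; (2,8):dx=+3,dy=-9->D; (2,9):dx=+11,dy=-13->D; (3,4):dx=+4,dy=-6->D
  (3,5):dx=+7,dy=-14->D; (3,6):dx=+5,dy=-11->D; (3,7):dx=-4,dy=-2->C; (3,8):dx=-2,dy=-8->C
  (3,9):dx=+6,dy=-12->D; (4,5):dx=+3,dy=-8->D; (4,6):dx=+1,dy=-5->D; (4,7):dx=-8,dy=+4->D
  (4,8):dx=-6,dy=-2->C; (4,9):dx=+2,dy=-6->D; (5,6):dx=-2,dy=+3->D; (5,7):dx=-11,dy=+12->D
  (5,8):dx=-9,dy=+6->D; (5,9):dx=-1,dy=+2->D; (6,7):dx=-9,dy=+9->D; (6,8):dx=-7,dy=+3->D
  (6,9):dx=+1,dy=-1->D; (7,8):dx=+2,dy=-6->D; (7,9):dx=+10,dy=-10->D; (8,9):dx=+8,dy=-4->D
Step 2: C = 5, D = 31, total pairs = 36.
Step 3: tau = (C - D)/(n(n-1)/2) = (5 - 31)/36 = -0.722222.
Step 4: Exact two-sided p-value (enumerate n! = 362880 permutations of y under H0): p = 0.005886.
Step 5: alpha = 0.1. reject H0.

tau_b = -0.7222 (C=5, D=31), p = 0.005886, reject H0.


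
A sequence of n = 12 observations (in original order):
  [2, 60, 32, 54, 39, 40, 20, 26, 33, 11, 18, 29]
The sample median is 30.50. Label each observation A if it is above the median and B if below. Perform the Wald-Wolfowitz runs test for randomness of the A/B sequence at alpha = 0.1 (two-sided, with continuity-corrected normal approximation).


Step 1: Compute median = 30.50; label A = above, B = below.
Labels in order: BAAAAABBABBB  (n_A = 6, n_B = 6)
Step 2: Count runs R = 5.
Step 3: Under H0 (random ordering), E[R] = 2*n_A*n_B/(n_A+n_B) + 1 = 2*6*6/12 + 1 = 7.0000.
        Var[R] = 2*n_A*n_B*(2*n_A*n_B - n_A - n_B) / ((n_A+n_B)^2 * (n_A+n_B-1)) = 4320/1584 = 2.7273.
        SD[R] = 1.6514.
Step 4: Continuity-corrected z = (R + 0.5 - E[R]) / SD[R] = (5 + 0.5 - 7.0000) / 1.6514 = -0.9083.
Step 5: Two-sided p-value via normal approximation = 2*(1 - Phi(|z|)) = 0.363722.
Step 6: alpha = 0.1. fail to reject H0.

R = 5, z = -0.9083, p = 0.363722, fail to reject H0.


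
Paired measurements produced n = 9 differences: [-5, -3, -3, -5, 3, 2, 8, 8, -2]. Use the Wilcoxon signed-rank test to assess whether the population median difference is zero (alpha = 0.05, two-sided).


Step 1: Drop any zero differences (none here) and take |d_i|.
|d| = [5, 3, 3, 5, 3, 2, 8, 8, 2]
Step 2: Midrank |d_i| (ties get averaged ranks).
ranks: |5|->6.5, |3|->4, |3|->4, |5|->6.5, |3|->4, |2|->1.5, |8|->8.5, |8|->8.5, |2|->1.5
Step 3: Attach original signs; sum ranks with positive sign and with negative sign.
W+ = 4 + 1.5 + 8.5 + 8.5 = 22.5
W- = 6.5 + 4 + 4 + 6.5 + 1.5 = 22.5
(Check: W+ + W- = 45 should equal n(n+1)/2 = 45.)
Step 4: Test statistic W = min(W+, W-) = 22.5.
Step 5: Ties in |d|, so use the tie-corrected normal approximation.
        E[W] = n(n+1)/4 = 9*10/4 = 22.5.
        Tie groups: |d|=2 (t=2), |d|=3 (t=3), |d|=5 (t=2), |d|=8 (t=2); sum(t^3 - t) = 42.
        Var[W] = n(n+1)(2n+1)/24 - sum(t^3-t)/48 = 1710/24 - 42/48 = 70.375.
        z = (W - E[W]) / sqrt(Var[W]) = (22.5 - 22.5) / 8.3890 = 0.0000.
        Two-sided p = 2*Phi(z) = 1.000000.
Step 6: alpha = 0.05. fail to reject H0.

W+ = 22.5, W- = 22.5, W = min = 22.5, p = 1.000000, fail to reject H0.


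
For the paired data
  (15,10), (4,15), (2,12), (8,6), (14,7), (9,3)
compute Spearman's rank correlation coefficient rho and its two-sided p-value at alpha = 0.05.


Step 1: Rank x and y separately (midranks; no ties here).
rank(x): 15->6, 4->2, 2->1, 8->3, 14->5, 9->4
rank(y): 10->4, 15->6, 12->5, 6->2, 7->3, 3->1
Step 2: d_i = R_x(i) - R_y(i); compute d_i^2.
  (6-4)^2=4, (2-6)^2=16, (1-5)^2=16, (3-2)^2=1, (5-3)^2=4, (4-1)^2=9
sum(d^2) = 50.
Step 3: rho = 1 - 6*50 / (6*(6^2 - 1)) = 1 - 300/210 = -0.428571.
Step 4: Under H0, t = rho * sqrt((n-2)/(1-rho^2)) = -0.9487 ~ t(4).
Step 5: Two-sided p-value from the t-distribution with 4 df = 0.396501.
Step 6: alpha = 0.05. fail to reject H0.

rho = -0.4286, p = 0.396501, fail to reject H0 at alpha = 0.05.


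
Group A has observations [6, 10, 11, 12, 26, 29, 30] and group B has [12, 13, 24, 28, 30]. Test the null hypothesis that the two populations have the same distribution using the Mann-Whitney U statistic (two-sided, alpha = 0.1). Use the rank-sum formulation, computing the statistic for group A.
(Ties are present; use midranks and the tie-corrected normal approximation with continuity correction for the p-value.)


Step 1: Combine and sort all 12 observations; assign midranks.
sorted (value, group): (6,X), (10,X), (11,X), (12,X), (12,Y), (13,Y), (24,Y), (26,X), (28,Y), (29,X), (30,X), (30,Y)
ranks: 6->1, 10->2, 11->3, 12->4.5, 12->4.5, 13->6, 24->7, 26->8, 28->9, 29->10, 30->11.5, 30->11.5
Step 2: Rank sum for X: R1 = 1 + 2 + 3 + 4.5 + 8 + 10 + 11.5 = 40.
Step 3: U_X = R1 - n1(n1+1)/2 = 40 - 7*8/2 = 40 - 28 = 12.
       U_Y = n1*n2 - U_X = 35 - 12 = 23.
Step 4: Ties are present, so use the tie-corrected normal approximation (with continuity correction) for the p-value.
Step 5: p-value = 0.415157; compare to alpha = 0.1. fail to reject H0.

U_X = 12, p = 0.415157, fail to reject H0 at alpha = 0.1.


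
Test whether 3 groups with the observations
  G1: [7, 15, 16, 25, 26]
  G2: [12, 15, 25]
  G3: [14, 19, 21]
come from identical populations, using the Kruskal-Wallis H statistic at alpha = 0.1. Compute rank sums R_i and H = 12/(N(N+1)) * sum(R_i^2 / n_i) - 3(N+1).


Step 1: Combine all N = 11 observations and assign midranks.
sorted (value, group, rank): (7,G1,1), (12,G2,2), (14,G3,3), (15,G1,4.5), (15,G2,4.5), (16,G1,6), (19,G3,7), (21,G3,8), (25,G1,9.5), (25,G2,9.5), (26,G1,11)
Step 2: Sum ranks within each group.
R_1 = 32 (n_1 = 5)
R_2 = 16 (n_2 = 3)
R_3 = 18 (n_3 = 3)
Step 3: H = 12/(N(N+1)) * sum(R_i^2/n_i) - 3(N+1)
     = 12/(11*12) * (32^2/5 + 16^2/3 + 18^2/3) - 3*12
     = 0.090909 * 398.133 - 36
     = 0.193939.
Step 4: Ties present; correction factor C = 1 - 12/(11^3 - 11) = 0.990909. Corrected H = 0.193939 / 0.990909 = 0.195719.
Step 5: Under H0, H ~ chi^2(2); p-value = 0.906776.
Step 6: alpha = 0.1. fail to reject H0.

H = 0.1957, df = 2, p = 0.906776, fail to reject H0.


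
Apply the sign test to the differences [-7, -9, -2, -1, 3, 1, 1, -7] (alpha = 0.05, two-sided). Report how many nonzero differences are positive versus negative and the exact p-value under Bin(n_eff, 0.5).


Step 1: Discard zero differences. Original n = 8; n_eff = number of nonzero differences = 8.
Nonzero differences (with sign): -7, -9, -2, -1, +3, +1, +1, -7
Step 2: Count signs: positive = 3, negative = 5.
Step 3: Under H0: P(positive) = 0.5, so the number of positives S ~ Bin(8, 0.5).
Step 4: Two-sided exact p-value = sum of Bin(8,0.5) probabilities at or below the observed probability = 0.726562.
Step 5: alpha = 0.05. fail to reject H0.

n_eff = 8, pos = 3, neg = 5, p = 0.726562, fail to reject H0.


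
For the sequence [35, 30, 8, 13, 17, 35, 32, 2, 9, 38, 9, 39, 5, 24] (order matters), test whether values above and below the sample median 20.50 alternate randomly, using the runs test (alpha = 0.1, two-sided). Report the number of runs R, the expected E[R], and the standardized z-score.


Step 1: Compute median = 20.50; label A = above, B = below.
Labels in order: AABBBAABBABABA  (n_A = 7, n_B = 7)
Step 2: Count runs R = 9.
Step 3: Under H0 (random ordering), E[R] = 2*n_A*n_B/(n_A+n_B) + 1 = 2*7*7/14 + 1 = 8.0000.
        Var[R] = 2*n_A*n_B*(2*n_A*n_B - n_A - n_B) / ((n_A+n_B)^2 * (n_A+n_B-1)) = 8232/2548 = 3.2308.
        SD[R] = 1.7974.
Step 4: Continuity-corrected z = (R - 0.5 - E[R]) / SD[R] = (9 - 0.5 - 8.0000) / 1.7974 = 0.2782.
Step 5: Two-sided p-value via normal approximation = 2*(1 - Phi(|z|)) = 0.780879.
Step 6: alpha = 0.1. fail to reject H0.

R = 9, z = 0.2782, p = 0.780879, fail to reject H0.


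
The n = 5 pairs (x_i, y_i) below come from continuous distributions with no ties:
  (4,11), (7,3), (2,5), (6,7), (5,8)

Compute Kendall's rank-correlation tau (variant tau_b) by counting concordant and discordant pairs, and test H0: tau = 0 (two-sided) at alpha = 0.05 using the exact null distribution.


Step 1: Enumerate the 10 unordered pairs (i,j) with i<j and classify each by sign(x_j-x_i) * sign(y_j-y_i).
  (1,2):dx=+3,dy=-8->D; (1,3):dx=-2,dy=-6->C; (1,4):dx=+2,dy=-4->D; (1,5):dx=+1,dy=-3->D
  (2,3):dx=-5,dy=+2->D; (2,4):dx=-1,dy=+4->D; (2,5):dx=-2,dy=+5->D; (3,4):dx=+4,dy=+2->C
  (3,5):dx=+3,dy=+3->C; (4,5):dx=-1,dy=+1->D
Step 2: C = 3, D = 7, total pairs = 10.
Step 3: tau = (C - D)/(n(n-1)/2) = (3 - 7)/10 = -0.400000.
Step 4: Exact two-sided p-value (enumerate n! = 120 permutations of y under H0): p = 0.483333.
Step 5: alpha = 0.05. fail to reject H0.

tau_b = -0.4000 (C=3, D=7), p = 0.483333, fail to reject H0.


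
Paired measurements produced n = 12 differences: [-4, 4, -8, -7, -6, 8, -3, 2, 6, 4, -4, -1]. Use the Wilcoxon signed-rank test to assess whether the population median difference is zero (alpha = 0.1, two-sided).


Step 1: Drop any zero differences (none here) and take |d_i|.
|d| = [4, 4, 8, 7, 6, 8, 3, 2, 6, 4, 4, 1]
Step 2: Midrank |d_i| (ties get averaged ranks).
ranks: |4|->5.5, |4|->5.5, |8|->11.5, |7|->10, |6|->8.5, |8|->11.5, |3|->3, |2|->2, |6|->8.5, |4|->5.5, |4|->5.5, |1|->1
Step 3: Attach original signs; sum ranks with positive sign and with negative sign.
W+ = 5.5 + 11.5 + 2 + 8.5 + 5.5 = 33
W- = 5.5 + 11.5 + 10 + 8.5 + 3 + 5.5 + 1 = 45
(Check: W+ + W- = 78 should equal n(n+1)/2 = 78.)
Step 4: Test statistic W = min(W+, W-) = 33.
Step 5: Ties in |d|, so use the tie-corrected normal approximation.
        E[W] = n(n+1)/4 = 12*13/4 = 39.
        Tie groups: |d|=4 (t=4), |d|=6 (t=2), |d|=8 (t=2); sum(t^3 - t) = 72.
        Var[W] = n(n+1)(2n+1)/24 - sum(t^3-t)/48 = 3900/24 - 72/48 = 161.
        z = (W - E[W]) / sqrt(Var[W]) = (33 - 39) / 12.6886 = -0.4729.
        Two-sided p = 2*Phi(z) = 0.636309.
Step 6: alpha = 0.1. fail to reject H0.

W+ = 33, W- = 45, W = min = 33, p = 0.636309, fail to reject H0.


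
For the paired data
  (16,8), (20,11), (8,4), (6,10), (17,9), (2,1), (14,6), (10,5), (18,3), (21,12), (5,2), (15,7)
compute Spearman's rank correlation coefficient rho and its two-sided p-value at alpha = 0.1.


Step 1: Rank x and y separately (midranks; no ties here).
rank(x): 16->8, 20->11, 8->4, 6->3, 17->9, 2->1, 14->6, 10->5, 18->10, 21->12, 5->2, 15->7
rank(y): 8->8, 11->11, 4->4, 10->10, 9->9, 1->1, 6->6, 5->5, 3->3, 12->12, 2->2, 7->7
Step 2: d_i = R_x(i) - R_y(i); compute d_i^2.
  (8-8)^2=0, (11-11)^2=0, (4-4)^2=0, (3-10)^2=49, (9-9)^2=0, (1-1)^2=0, (6-6)^2=0, (5-5)^2=0, (10-3)^2=49, (12-12)^2=0, (2-2)^2=0, (7-7)^2=0
sum(d^2) = 98.
Step 3: rho = 1 - 6*98 / (12*(12^2 - 1)) = 1 - 588/1716 = 0.657343.
Step 4: Under H0, t = rho * sqrt((n-2)/(1-rho^2)) = 2.7584 ~ t(10).
Step 5: Two-sided p-value from the t-distribution with 10 df = 0.020185.
Step 6: alpha = 0.1. reject H0.

rho = 0.6573, p = 0.020185, reject H0 at alpha = 0.1.


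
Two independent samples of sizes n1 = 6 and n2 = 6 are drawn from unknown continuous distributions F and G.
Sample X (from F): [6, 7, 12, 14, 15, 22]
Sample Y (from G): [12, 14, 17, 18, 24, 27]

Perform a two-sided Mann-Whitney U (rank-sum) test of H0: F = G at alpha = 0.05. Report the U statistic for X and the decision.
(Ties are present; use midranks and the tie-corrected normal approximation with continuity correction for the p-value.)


Step 1: Combine and sort all 12 observations; assign midranks.
sorted (value, group): (6,X), (7,X), (12,X), (12,Y), (14,X), (14,Y), (15,X), (17,Y), (18,Y), (22,X), (24,Y), (27,Y)
ranks: 6->1, 7->2, 12->3.5, 12->3.5, 14->5.5, 14->5.5, 15->7, 17->8, 18->9, 22->10, 24->11, 27->12
Step 2: Rank sum for X: R1 = 1 + 2 + 3.5 + 5.5 + 7 + 10 = 29.
Step 3: U_X = R1 - n1(n1+1)/2 = 29 - 6*7/2 = 29 - 21 = 8.
       U_Y = n1*n2 - U_X = 36 - 8 = 28.
Step 4: Ties are present, so use the tie-corrected normal approximation (with continuity correction) for the p-value.
Step 5: p-value = 0.126869; compare to alpha = 0.05. fail to reject H0.

U_X = 8, p = 0.126869, fail to reject H0 at alpha = 0.05.


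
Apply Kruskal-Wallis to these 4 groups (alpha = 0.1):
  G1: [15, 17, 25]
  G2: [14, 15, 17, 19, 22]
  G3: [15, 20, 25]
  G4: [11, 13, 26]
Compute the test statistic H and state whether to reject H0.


Step 1: Combine all N = 14 observations and assign midranks.
sorted (value, group, rank): (11,G4,1), (13,G4,2), (14,G2,3), (15,G1,5), (15,G2,5), (15,G3,5), (17,G1,7.5), (17,G2,7.5), (19,G2,9), (20,G3,10), (22,G2,11), (25,G1,12.5), (25,G3,12.5), (26,G4,14)
Step 2: Sum ranks within each group.
R_1 = 25 (n_1 = 3)
R_2 = 35.5 (n_2 = 5)
R_3 = 27.5 (n_3 = 3)
R_4 = 17 (n_4 = 3)
Step 3: H = 12/(N(N+1)) * sum(R_i^2/n_i) - 3(N+1)
     = 12/(14*15) * (25^2/3 + 35.5^2/5 + 27.5^2/3 + 17^2/3) - 3*15
     = 0.057143 * 808.8 - 45
     = 1.217143.
Step 4: Ties present; correction factor C = 1 - 36/(14^3 - 14) = 0.986813. Corrected H = 1.217143 / 0.986813 = 1.233408.
Step 5: Under H0, H ~ chi^2(3); p-value = 0.745003.
Step 6: alpha = 0.1. fail to reject H0.

H = 1.2334, df = 3, p = 0.745003, fail to reject H0.


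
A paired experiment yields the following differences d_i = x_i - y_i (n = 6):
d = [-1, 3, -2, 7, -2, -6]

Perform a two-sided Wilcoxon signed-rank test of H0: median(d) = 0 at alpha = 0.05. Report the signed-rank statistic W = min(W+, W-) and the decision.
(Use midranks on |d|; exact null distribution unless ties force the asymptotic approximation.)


Step 1: Drop any zero differences (none here) and take |d_i|.
|d| = [1, 3, 2, 7, 2, 6]
Step 2: Midrank |d_i| (ties get averaged ranks).
ranks: |1|->1, |3|->4, |2|->2.5, |7|->6, |2|->2.5, |6|->5
Step 3: Attach original signs; sum ranks with positive sign and with negative sign.
W+ = 4 + 6 = 10
W- = 1 + 2.5 + 2.5 + 5 = 11
(Check: W+ + W- = 21 should equal n(n+1)/2 = 21.)
Step 4: Test statistic W = min(W+, W-) = 10.
Step 5: Ties in |d|, so use the tie-corrected normal approximation.
        E[W] = n(n+1)/4 = 6*7/4 = 10.5.
        Tie groups: |d|=2 (t=2); sum(t^3 - t) = 6.
        Var[W] = n(n+1)(2n+1)/24 - sum(t^3-t)/48 = 546/24 - 6/48 = 22.625.
        z = (W - E[W]) / sqrt(Var[W]) = (10 - 10.5) / 4.7566 = -0.1051.
        Two-sided p = 2*Phi(z) = 0.916282.
Step 6: alpha = 0.05. fail to reject H0.

W+ = 10, W- = 11, W = min = 10, p = 0.916282, fail to reject H0.


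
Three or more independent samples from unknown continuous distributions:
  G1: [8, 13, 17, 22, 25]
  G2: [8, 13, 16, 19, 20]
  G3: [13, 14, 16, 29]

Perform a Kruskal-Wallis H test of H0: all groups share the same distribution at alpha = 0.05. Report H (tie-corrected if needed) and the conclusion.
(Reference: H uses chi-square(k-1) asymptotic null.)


Step 1: Combine all N = 14 observations and assign midranks.
sorted (value, group, rank): (8,G1,1.5), (8,G2,1.5), (13,G1,4), (13,G2,4), (13,G3,4), (14,G3,6), (16,G2,7.5), (16,G3,7.5), (17,G1,9), (19,G2,10), (20,G2,11), (22,G1,12), (25,G1,13), (29,G3,14)
Step 2: Sum ranks within each group.
R_1 = 39.5 (n_1 = 5)
R_2 = 34 (n_2 = 5)
R_3 = 31.5 (n_3 = 4)
Step 3: H = 12/(N(N+1)) * sum(R_i^2/n_i) - 3(N+1)
     = 12/(14*15) * (39.5^2/5 + 34^2/5 + 31.5^2/4) - 3*15
     = 0.057143 * 791.312 - 45
     = 0.217857.
Step 4: Ties present; correction factor C = 1 - 36/(14^3 - 14) = 0.986813. Corrected H = 0.217857 / 0.986813 = 0.220768.
Step 5: Under H0, H ~ chi^2(2); p-value = 0.895490.
Step 6: alpha = 0.05. fail to reject H0.

H = 0.2208, df = 2, p = 0.895490, fail to reject H0.


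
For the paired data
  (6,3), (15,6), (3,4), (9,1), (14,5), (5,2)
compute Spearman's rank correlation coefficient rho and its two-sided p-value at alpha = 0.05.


Step 1: Rank x and y separately (midranks; no ties here).
rank(x): 6->3, 15->6, 3->1, 9->4, 14->5, 5->2
rank(y): 3->3, 6->6, 4->4, 1->1, 5->5, 2->2
Step 2: d_i = R_x(i) - R_y(i); compute d_i^2.
  (3-3)^2=0, (6-6)^2=0, (1-4)^2=9, (4-1)^2=9, (5-5)^2=0, (2-2)^2=0
sum(d^2) = 18.
Step 3: rho = 1 - 6*18 / (6*(6^2 - 1)) = 1 - 108/210 = 0.485714.
Step 4: Under H0, t = rho * sqrt((n-2)/(1-rho^2)) = 1.1113 ~ t(4).
Step 5: Two-sided p-value from the t-distribution with 4 df = 0.328723.
Step 6: alpha = 0.05. fail to reject H0.

rho = 0.4857, p = 0.328723, fail to reject H0 at alpha = 0.05.


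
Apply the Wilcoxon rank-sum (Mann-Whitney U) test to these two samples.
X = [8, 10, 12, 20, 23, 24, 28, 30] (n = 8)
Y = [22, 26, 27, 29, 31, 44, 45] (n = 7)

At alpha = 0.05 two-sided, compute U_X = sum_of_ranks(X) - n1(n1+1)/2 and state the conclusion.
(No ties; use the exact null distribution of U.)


Step 1: Combine and sort all 15 observations; assign midranks.
sorted (value, group): (8,X), (10,X), (12,X), (20,X), (22,Y), (23,X), (24,X), (26,Y), (27,Y), (28,X), (29,Y), (30,X), (31,Y), (44,Y), (45,Y)
ranks: 8->1, 10->2, 12->3, 20->4, 22->5, 23->6, 24->7, 26->8, 27->9, 28->10, 29->11, 30->12, 31->13, 44->14, 45->15
Step 2: Rank sum for X: R1 = 1 + 2 + 3 + 4 + 6 + 7 + 10 + 12 = 45.
Step 3: U_X = R1 - n1(n1+1)/2 = 45 - 8*9/2 = 45 - 36 = 9.
       U_Y = n1*n2 - U_X = 56 - 9 = 47.
Step 4: No ties, so the exact null distribution of U (based on enumerating the C(15,8) = 6435 equally likely rank assignments) gives the two-sided p-value.
Step 5: p-value = 0.028904; compare to alpha = 0.05. reject H0.

U_X = 9, p = 0.028904, reject H0 at alpha = 0.05.


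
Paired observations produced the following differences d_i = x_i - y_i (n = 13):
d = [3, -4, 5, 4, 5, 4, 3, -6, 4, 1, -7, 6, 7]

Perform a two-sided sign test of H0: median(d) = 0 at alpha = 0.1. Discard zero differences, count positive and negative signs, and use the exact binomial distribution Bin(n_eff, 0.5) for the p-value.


Step 1: Discard zero differences. Original n = 13; n_eff = number of nonzero differences = 13.
Nonzero differences (with sign): +3, -4, +5, +4, +5, +4, +3, -6, +4, +1, -7, +6, +7
Step 2: Count signs: positive = 10, negative = 3.
Step 3: Under H0: P(positive) = 0.5, so the number of positives S ~ Bin(13, 0.5).
Step 4: Two-sided exact p-value = sum of Bin(13,0.5) probabilities at or below the observed probability = 0.092285.
Step 5: alpha = 0.1. reject H0.

n_eff = 13, pos = 10, neg = 3, p = 0.092285, reject H0.


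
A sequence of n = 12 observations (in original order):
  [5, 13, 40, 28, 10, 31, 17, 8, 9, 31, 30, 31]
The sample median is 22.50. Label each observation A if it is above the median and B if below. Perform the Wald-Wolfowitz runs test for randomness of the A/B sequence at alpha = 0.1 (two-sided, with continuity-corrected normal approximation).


Step 1: Compute median = 22.50; label A = above, B = below.
Labels in order: BBAABABBBAAA  (n_A = 6, n_B = 6)
Step 2: Count runs R = 6.
Step 3: Under H0 (random ordering), E[R] = 2*n_A*n_B/(n_A+n_B) + 1 = 2*6*6/12 + 1 = 7.0000.
        Var[R] = 2*n_A*n_B*(2*n_A*n_B - n_A - n_B) / ((n_A+n_B)^2 * (n_A+n_B-1)) = 4320/1584 = 2.7273.
        SD[R] = 1.6514.
Step 4: Continuity-corrected z = (R + 0.5 - E[R]) / SD[R] = (6 + 0.5 - 7.0000) / 1.6514 = -0.3028.
Step 5: Two-sided p-value via normal approximation = 2*(1 - Phi(|z|)) = 0.762069.
Step 6: alpha = 0.1. fail to reject H0.

R = 6, z = -0.3028, p = 0.762069, fail to reject H0.


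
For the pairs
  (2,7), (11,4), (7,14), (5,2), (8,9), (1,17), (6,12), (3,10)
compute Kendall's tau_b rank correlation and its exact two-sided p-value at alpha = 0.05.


Step 1: Enumerate the 28 unordered pairs (i,j) with i<j and classify each by sign(x_j-x_i) * sign(y_j-y_i).
  (1,2):dx=+9,dy=-3->D; (1,3):dx=+5,dy=+7->C; (1,4):dx=+3,dy=-5->D; (1,5):dx=+6,dy=+2->C
  (1,6):dx=-1,dy=+10->D; (1,7):dx=+4,dy=+5->C; (1,8):dx=+1,dy=+3->C; (2,3):dx=-4,dy=+10->D
  (2,4):dx=-6,dy=-2->C; (2,5):dx=-3,dy=+5->D; (2,6):dx=-10,dy=+13->D; (2,7):dx=-5,dy=+8->D
  (2,8):dx=-8,dy=+6->D; (3,4):dx=-2,dy=-12->C; (3,5):dx=+1,dy=-5->D; (3,6):dx=-6,dy=+3->D
  (3,7):dx=-1,dy=-2->C; (3,8):dx=-4,dy=-4->C; (4,5):dx=+3,dy=+7->C; (4,6):dx=-4,dy=+15->D
  (4,7):dx=+1,dy=+10->C; (4,8):dx=-2,dy=+8->D; (5,6):dx=-7,dy=+8->D; (5,7):dx=-2,dy=+3->D
  (5,8):dx=-5,dy=+1->D; (6,7):dx=+5,dy=-5->D; (6,8):dx=+2,dy=-7->D; (7,8):dx=-3,dy=-2->C
Step 2: C = 11, D = 17, total pairs = 28.
Step 3: tau = (C - D)/(n(n-1)/2) = (11 - 17)/28 = -0.214286.
Step 4: Exact two-sided p-value (enumerate n! = 40320 permutations of y under H0): p = 0.548413.
Step 5: alpha = 0.05. fail to reject H0.

tau_b = -0.2143 (C=11, D=17), p = 0.548413, fail to reject H0.


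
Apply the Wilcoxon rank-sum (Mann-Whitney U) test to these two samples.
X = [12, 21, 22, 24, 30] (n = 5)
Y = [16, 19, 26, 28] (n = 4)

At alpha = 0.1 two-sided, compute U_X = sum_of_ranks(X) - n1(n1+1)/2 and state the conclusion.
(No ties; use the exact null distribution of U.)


Step 1: Combine and sort all 9 observations; assign midranks.
sorted (value, group): (12,X), (16,Y), (19,Y), (21,X), (22,X), (24,X), (26,Y), (28,Y), (30,X)
ranks: 12->1, 16->2, 19->3, 21->4, 22->5, 24->6, 26->7, 28->8, 30->9
Step 2: Rank sum for X: R1 = 1 + 4 + 5 + 6 + 9 = 25.
Step 3: U_X = R1 - n1(n1+1)/2 = 25 - 5*6/2 = 25 - 15 = 10.
       U_Y = n1*n2 - U_X = 20 - 10 = 10.
Step 4: No ties, so the exact null distribution of U (based on enumerating the C(9,5) = 126 equally likely rank assignments) gives the two-sided p-value.
Step 5: p-value = 1.000000; compare to alpha = 0.1. fail to reject H0.

U_X = 10, p = 1.000000, fail to reject H0 at alpha = 0.1.


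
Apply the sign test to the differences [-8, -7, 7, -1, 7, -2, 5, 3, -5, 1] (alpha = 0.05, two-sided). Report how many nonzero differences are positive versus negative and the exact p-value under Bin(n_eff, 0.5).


Step 1: Discard zero differences. Original n = 10; n_eff = number of nonzero differences = 10.
Nonzero differences (with sign): -8, -7, +7, -1, +7, -2, +5, +3, -5, +1
Step 2: Count signs: positive = 5, negative = 5.
Step 3: Under H0: P(positive) = 0.5, so the number of positives S ~ Bin(10, 0.5).
Step 4: Two-sided exact p-value = sum of Bin(10,0.5) probabilities at or below the observed probability = 1.000000.
Step 5: alpha = 0.05. fail to reject H0.

n_eff = 10, pos = 5, neg = 5, p = 1.000000, fail to reject H0.


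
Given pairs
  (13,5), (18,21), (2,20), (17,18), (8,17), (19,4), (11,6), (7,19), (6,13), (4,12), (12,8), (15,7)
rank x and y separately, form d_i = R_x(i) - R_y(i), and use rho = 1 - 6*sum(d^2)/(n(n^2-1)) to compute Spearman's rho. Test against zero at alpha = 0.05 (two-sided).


Step 1: Rank x and y separately (midranks; no ties here).
rank(x): 13->8, 18->11, 2->1, 17->10, 8->5, 19->12, 11->6, 7->4, 6->3, 4->2, 12->7, 15->9
rank(y): 5->2, 21->12, 20->11, 18->9, 17->8, 4->1, 6->3, 19->10, 13->7, 12->6, 8->5, 7->4
Step 2: d_i = R_x(i) - R_y(i); compute d_i^2.
  (8-2)^2=36, (11-12)^2=1, (1-11)^2=100, (10-9)^2=1, (5-8)^2=9, (12-1)^2=121, (6-3)^2=9, (4-10)^2=36, (3-7)^2=16, (2-6)^2=16, (7-5)^2=4, (9-4)^2=25
sum(d^2) = 374.
Step 3: rho = 1 - 6*374 / (12*(12^2 - 1)) = 1 - 2244/1716 = -0.307692.
Step 4: Under H0, t = rho * sqrt((n-2)/(1-rho^2)) = -1.0226 ~ t(10).
Step 5: Two-sided p-value from the t-distribution with 10 df = 0.330589.
Step 6: alpha = 0.05. fail to reject H0.

rho = -0.3077, p = 0.330589, fail to reject H0 at alpha = 0.05.


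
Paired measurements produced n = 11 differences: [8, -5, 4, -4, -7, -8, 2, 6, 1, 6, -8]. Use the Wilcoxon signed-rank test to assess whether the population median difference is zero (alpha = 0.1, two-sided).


Step 1: Drop any zero differences (none here) and take |d_i|.
|d| = [8, 5, 4, 4, 7, 8, 2, 6, 1, 6, 8]
Step 2: Midrank |d_i| (ties get averaged ranks).
ranks: |8|->10, |5|->5, |4|->3.5, |4|->3.5, |7|->8, |8|->10, |2|->2, |6|->6.5, |1|->1, |6|->6.5, |8|->10
Step 3: Attach original signs; sum ranks with positive sign and with negative sign.
W+ = 10 + 3.5 + 2 + 6.5 + 1 + 6.5 = 29.5
W- = 5 + 3.5 + 8 + 10 + 10 = 36.5
(Check: W+ + W- = 66 should equal n(n+1)/2 = 66.)
Step 4: Test statistic W = min(W+, W-) = 29.5.
Step 5: Ties in |d|, so use the tie-corrected normal approximation.
        E[W] = n(n+1)/4 = 11*12/4 = 33.
        Tie groups: |d|=4 (t=2), |d|=6 (t=2), |d|=8 (t=3); sum(t^3 - t) = 36.
        Var[W] = n(n+1)(2n+1)/24 - sum(t^3-t)/48 = 3036/24 - 36/48 = 125.75.
        z = (W - E[W]) / sqrt(Var[W]) = (29.5 - 33) / 11.2138 = -0.3121.
        Two-sided p = 2*Phi(z) = 0.754953.
Step 6: alpha = 0.1. fail to reject H0.

W+ = 29.5, W- = 36.5, W = min = 29.5, p = 0.754953, fail to reject H0.


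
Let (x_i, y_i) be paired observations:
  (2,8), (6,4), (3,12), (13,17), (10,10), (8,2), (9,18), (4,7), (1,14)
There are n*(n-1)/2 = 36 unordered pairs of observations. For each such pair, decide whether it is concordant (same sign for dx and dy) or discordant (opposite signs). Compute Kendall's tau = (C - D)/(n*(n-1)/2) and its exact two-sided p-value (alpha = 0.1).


Step 1: Enumerate the 36 unordered pairs (i,j) with i<j and classify each by sign(x_j-x_i) * sign(y_j-y_i).
  (1,2):dx=+4,dy=-4->D; (1,3):dx=+1,dy=+4->C; (1,4):dx=+11,dy=+9->C; (1,5):dx=+8,dy=+2->C
  (1,6):dx=+6,dy=-6->D; (1,7):dx=+7,dy=+10->C; (1,8):dx=+2,dy=-1->D; (1,9):dx=-1,dy=+6->D
  (2,3):dx=-3,dy=+8->D; (2,4):dx=+7,dy=+13->C; (2,5):dx=+4,dy=+6->C; (2,6):dx=+2,dy=-2->D
  (2,7):dx=+3,dy=+14->C; (2,8):dx=-2,dy=+3->D; (2,9):dx=-5,dy=+10->D; (3,4):dx=+10,dy=+5->C
  (3,5):dx=+7,dy=-2->D; (3,6):dx=+5,dy=-10->D; (3,7):dx=+6,dy=+6->C; (3,8):dx=+1,dy=-5->D
  (3,9):dx=-2,dy=+2->D; (4,5):dx=-3,dy=-7->C; (4,6):dx=-5,dy=-15->C; (4,7):dx=-4,dy=+1->D
  (4,8):dx=-9,dy=-10->C; (4,9):dx=-12,dy=-3->C; (5,6):dx=-2,dy=-8->C; (5,7):dx=-1,dy=+8->D
  (5,8):dx=-6,dy=-3->C; (5,9):dx=-9,dy=+4->D; (6,7):dx=+1,dy=+16->C; (6,8):dx=-4,dy=+5->D
  (6,9):dx=-7,dy=+12->D; (7,8):dx=-5,dy=-11->C; (7,9):dx=-8,dy=-4->C; (8,9):dx=-3,dy=+7->D
Step 2: C = 18, D = 18, total pairs = 36.
Step 3: tau = (C - D)/(n(n-1)/2) = (18 - 18)/36 = 0.000000.
Step 4: Exact two-sided p-value (enumerate n! = 362880 permutations of y under H0): p = 1.000000.
Step 5: alpha = 0.1. fail to reject H0.

tau_b = 0.0000 (C=18, D=18), p = 1.000000, fail to reject H0.


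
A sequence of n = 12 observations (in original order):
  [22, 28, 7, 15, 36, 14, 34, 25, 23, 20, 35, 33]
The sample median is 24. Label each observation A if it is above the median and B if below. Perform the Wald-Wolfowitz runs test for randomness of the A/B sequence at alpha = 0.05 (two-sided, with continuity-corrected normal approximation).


Step 1: Compute median = 24; label A = above, B = below.
Labels in order: BABBABAABBAA  (n_A = 6, n_B = 6)
Step 2: Count runs R = 8.
Step 3: Under H0 (random ordering), E[R] = 2*n_A*n_B/(n_A+n_B) + 1 = 2*6*6/12 + 1 = 7.0000.
        Var[R] = 2*n_A*n_B*(2*n_A*n_B - n_A - n_B) / ((n_A+n_B)^2 * (n_A+n_B-1)) = 4320/1584 = 2.7273.
        SD[R] = 1.6514.
Step 4: Continuity-corrected z = (R - 0.5 - E[R]) / SD[R] = (8 - 0.5 - 7.0000) / 1.6514 = 0.3028.
Step 5: Two-sided p-value via normal approximation = 2*(1 - Phi(|z|)) = 0.762069.
Step 6: alpha = 0.05. fail to reject H0.

R = 8, z = 0.3028, p = 0.762069, fail to reject H0.


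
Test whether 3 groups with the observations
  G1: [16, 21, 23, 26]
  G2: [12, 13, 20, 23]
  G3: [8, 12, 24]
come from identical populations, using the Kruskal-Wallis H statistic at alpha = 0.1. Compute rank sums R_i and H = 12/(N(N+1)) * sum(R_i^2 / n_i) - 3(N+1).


Step 1: Combine all N = 11 observations and assign midranks.
sorted (value, group, rank): (8,G3,1), (12,G2,2.5), (12,G3,2.5), (13,G2,4), (16,G1,5), (20,G2,6), (21,G1,7), (23,G1,8.5), (23,G2,8.5), (24,G3,10), (26,G1,11)
Step 2: Sum ranks within each group.
R_1 = 31.5 (n_1 = 4)
R_2 = 21 (n_2 = 4)
R_3 = 13.5 (n_3 = 3)
Step 3: H = 12/(N(N+1)) * sum(R_i^2/n_i) - 3(N+1)
     = 12/(11*12) * (31.5^2/4 + 21^2/4 + 13.5^2/3) - 3*12
     = 0.090909 * 419.062 - 36
     = 2.096591.
Step 4: Ties present; correction factor C = 1 - 12/(11^3 - 11) = 0.990909. Corrected H = 2.096591 / 0.990909 = 2.115826.
Step 5: Under H0, H ~ chi^2(2); p-value = 0.347180.
Step 6: alpha = 0.1. fail to reject H0.

H = 2.1158, df = 2, p = 0.347180, fail to reject H0.


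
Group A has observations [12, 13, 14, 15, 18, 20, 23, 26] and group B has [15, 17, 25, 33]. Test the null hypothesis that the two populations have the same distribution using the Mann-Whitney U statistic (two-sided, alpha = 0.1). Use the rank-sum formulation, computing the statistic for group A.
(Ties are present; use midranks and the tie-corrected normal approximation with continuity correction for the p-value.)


Step 1: Combine and sort all 12 observations; assign midranks.
sorted (value, group): (12,X), (13,X), (14,X), (15,X), (15,Y), (17,Y), (18,X), (20,X), (23,X), (25,Y), (26,X), (33,Y)
ranks: 12->1, 13->2, 14->3, 15->4.5, 15->4.5, 17->6, 18->7, 20->8, 23->9, 25->10, 26->11, 33->12
Step 2: Rank sum for X: R1 = 1 + 2 + 3 + 4.5 + 7 + 8 + 9 + 11 = 45.5.
Step 3: U_X = R1 - n1(n1+1)/2 = 45.5 - 8*9/2 = 45.5 - 36 = 9.5.
       U_Y = n1*n2 - U_X = 32 - 9.5 = 22.5.
Step 4: Ties are present, so use the tie-corrected normal approximation (with continuity correction) for the p-value.
Step 5: p-value = 0.307332; compare to alpha = 0.1. fail to reject H0.

U_X = 9.5, p = 0.307332, fail to reject H0 at alpha = 0.1.


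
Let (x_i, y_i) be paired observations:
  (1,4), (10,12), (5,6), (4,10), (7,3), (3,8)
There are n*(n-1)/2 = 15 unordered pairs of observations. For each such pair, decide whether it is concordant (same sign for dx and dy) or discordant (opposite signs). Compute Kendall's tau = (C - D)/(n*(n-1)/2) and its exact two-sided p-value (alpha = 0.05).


Step 1: Enumerate the 15 unordered pairs (i,j) with i<j and classify each by sign(x_j-x_i) * sign(y_j-y_i).
  (1,2):dx=+9,dy=+8->C; (1,3):dx=+4,dy=+2->C; (1,4):dx=+3,dy=+6->C; (1,5):dx=+6,dy=-1->D
  (1,6):dx=+2,dy=+4->C; (2,3):dx=-5,dy=-6->C; (2,4):dx=-6,dy=-2->C; (2,5):dx=-3,dy=-9->C
  (2,6):dx=-7,dy=-4->C; (3,4):dx=-1,dy=+4->D; (3,5):dx=+2,dy=-3->D; (3,6):dx=-2,dy=+2->D
  (4,5):dx=+3,dy=-7->D; (4,6):dx=-1,dy=-2->C; (5,6):dx=-4,dy=+5->D
Step 2: C = 9, D = 6, total pairs = 15.
Step 3: tau = (C - D)/(n(n-1)/2) = (9 - 6)/15 = 0.200000.
Step 4: Exact two-sided p-value (enumerate n! = 720 permutations of y under H0): p = 0.719444.
Step 5: alpha = 0.05. fail to reject H0.

tau_b = 0.2000 (C=9, D=6), p = 0.719444, fail to reject H0.


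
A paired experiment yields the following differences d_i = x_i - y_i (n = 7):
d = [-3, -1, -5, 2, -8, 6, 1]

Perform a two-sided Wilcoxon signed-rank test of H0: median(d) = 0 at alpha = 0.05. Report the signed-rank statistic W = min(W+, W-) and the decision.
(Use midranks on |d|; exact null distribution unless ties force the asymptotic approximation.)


Step 1: Drop any zero differences (none here) and take |d_i|.
|d| = [3, 1, 5, 2, 8, 6, 1]
Step 2: Midrank |d_i| (ties get averaged ranks).
ranks: |3|->4, |1|->1.5, |5|->5, |2|->3, |8|->7, |6|->6, |1|->1.5
Step 3: Attach original signs; sum ranks with positive sign and with negative sign.
W+ = 3 + 6 + 1.5 = 10.5
W- = 4 + 1.5 + 5 + 7 = 17.5
(Check: W+ + W- = 28 should equal n(n+1)/2 = 28.)
Step 4: Test statistic W = min(W+, W-) = 10.5.
Step 5: Ties in |d|, so use the tie-corrected normal approximation.
        E[W] = n(n+1)/4 = 7*8/4 = 14.
        Tie groups: |d|=1 (t=2); sum(t^3 - t) = 6.
        Var[W] = n(n+1)(2n+1)/24 - sum(t^3-t)/48 = 840/24 - 6/48 = 34.875.
        z = (W - E[W]) / sqrt(Var[W]) = (10.5 - 14) / 5.9055 = -0.5927.
        Two-sided p = 2*Phi(z) = 0.553404.
Step 6: alpha = 0.05. fail to reject H0.

W+ = 10.5, W- = 17.5, W = min = 10.5, p = 0.553404, fail to reject H0.


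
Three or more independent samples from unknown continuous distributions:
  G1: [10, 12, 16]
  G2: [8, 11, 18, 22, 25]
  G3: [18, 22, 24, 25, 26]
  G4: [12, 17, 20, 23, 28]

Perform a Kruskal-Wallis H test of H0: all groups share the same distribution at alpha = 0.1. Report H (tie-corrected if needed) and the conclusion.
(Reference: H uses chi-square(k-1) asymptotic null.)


Step 1: Combine all N = 18 observations and assign midranks.
sorted (value, group, rank): (8,G2,1), (10,G1,2), (11,G2,3), (12,G1,4.5), (12,G4,4.5), (16,G1,6), (17,G4,7), (18,G2,8.5), (18,G3,8.5), (20,G4,10), (22,G2,11.5), (22,G3,11.5), (23,G4,13), (24,G3,14), (25,G2,15.5), (25,G3,15.5), (26,G3,17), (28,G4,18)
Step 2: Sum ranks within each group.
R_1 = 12.5 (n_1 = 3)
R_2 = 39.5 (n_2 = 5)
R_3 = 66.5 (n_3 = 5)
R_4 = 52.5 (n_4 = 5)
Step 3: H = 12/(N(N+1)) * sum(R_i^2/n_i) - 3(N+1)
     = 12/(18*19) * (12.5^2/3 + 39.5^2/5 + 66.5^2/5 + 52.5^2/5) - 3*19
     = 0.035088 * 1799.83 - 57
     = 6.152047.
Step 4: Ties present; correction factor C = 1 - 24/(18^3 - 18) = 0.995872. Corrected H = 6.152047 / 0.995872 = 6.177547.
Step 5: Under H0, H ~ chi^2(3); p-value = 0.103285.
Step 6: alpha = 0.1. fail to reject H0.

H = 6.1775, df = 3, p = 0.103285, fail to reject H0.


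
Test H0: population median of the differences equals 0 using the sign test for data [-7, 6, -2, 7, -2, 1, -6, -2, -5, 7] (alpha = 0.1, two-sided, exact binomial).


Step 1: Discard zero differences. Original n = 10; n_eff = number of nonzero differences = 10.
Nonzero differences (with sign): -7, +6, -2, +7, -2, +1, -6, -2, -5, +7
Step 2: Count signs: positive = 4, negative = 6.
Step 3: Under H0: P(positive) = 0.5, so the number of positives S ~ Bin(10, 0.5).
Step 4: Two-sided exact p-value = sum of Bin(10,0.5) probabilities at or below the observed probability = 0.753906.
Step 5: alpha = 0.1. fail to reject H0.

n_eff = 10, pos = 4, neg = 6, p = 0.753906, fail to reject H0.
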